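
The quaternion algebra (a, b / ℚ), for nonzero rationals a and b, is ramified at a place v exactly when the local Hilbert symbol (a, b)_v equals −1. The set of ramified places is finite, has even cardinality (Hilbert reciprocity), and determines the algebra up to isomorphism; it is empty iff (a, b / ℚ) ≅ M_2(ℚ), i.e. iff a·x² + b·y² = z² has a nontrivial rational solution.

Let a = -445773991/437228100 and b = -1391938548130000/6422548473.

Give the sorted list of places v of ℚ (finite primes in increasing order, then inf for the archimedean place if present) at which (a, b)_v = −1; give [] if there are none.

[29, inf]

(a, b) ≡ (-559, -6338501) mod (ℚ^×)²; places V = {2, 3, 5, 11, 13, 17, 19, 23, 29, 31, 41, 43, 47, ∞}.
(a,b)_43: α=1, u≡28; β=1, v≡13 (mod 43); (28|43)=-1, (13|43)=+1; sign (−1)^1·-1^1·+1^1 = +1.
(a,b)_5: α=-2, u≡1; β=4, v≡4 (mod 5); (1|5)=+1, (4|5)=+1; sign (−1)^0·+1^4·+1^-2 = +1.
(a,b)_∞: sgn(-559)=−, sgn(-6338501)=−, so -1.
(a,b)_3: α=-2, u≡2; β=-2, v≡1 (mod 3); (2|3)=-1, (1|3)=+1; sign (−1)^0·-1^-2·+1^-2 = +1.
(a,b)_47: α=2, u≡44; β=2, v≡10 (mod 47); (44|47)=-1, (10|47)=-1; sign (−1)^0·-1^2·-1^2 = +1.
(a,b)_11: α=0, u≡8; β=-2, v≡8 (mod 11); (8|11)=-1, (8|11)=-1; sign (−1)^0·-1^-2·-1^0 = +1.
(a,b)_23: α=0, u≡8; β=1, v≡22 (mod 23); (8|23)=+1, (22|23)=-1; sign (−1)^0·+1^1·-1^0 = +1.
(a,b)_2: α=-2, β=4; u≡1, v≡3 (mod 8); ε(u)ε(v)=0·1, αω(v)=-2·1, βω(u)=4·0; sum ≡ 0  ⇒  +1.
(a,b)_13: α=1, u≡4; β=3, v≡3 (mod 13); (4|13)=+1, (3|13)=+1; sign (−1)^0·+1^3·+1^1 = +1.
(a,b)_29: α=0, u≡2; β=1, v≡4 (mod 29); (2|29)=-1, (4|29)=+1; sign (−1)^0·-1^1·+1^0 = -1.
(a,b)_31: α=0, u≡11; β=-2, v≡4 (mod 31); (11|31)=-1, (4|31)=+1; sign (−1)^0·-1^-2·+1^0 = +1.
(a,b)_19: α=2, u≡11; β=-2, v≡10 (mod 19); (11|19)=+1, (10|19)=-1; sign (−1)^0·+1^-2·-1^2 = +1.
(a,b)_17: α=-2, u≡13; β=-1, v≡16 (mod 17); (13|17)=+1, (16|17)=+1; sign (−1)^0·+1^-1·+1^-2 = +1.
(a,b)_41: α=-2, u≡14; β=0, v≡17 (mod 41); (14|41)=-1, (17|41)=-1; sign (−1)^0·-1^0·-1^-2 = +1.
|Ram(-559, -6338501)| = 2, even; anisotropic at {29, ∞}.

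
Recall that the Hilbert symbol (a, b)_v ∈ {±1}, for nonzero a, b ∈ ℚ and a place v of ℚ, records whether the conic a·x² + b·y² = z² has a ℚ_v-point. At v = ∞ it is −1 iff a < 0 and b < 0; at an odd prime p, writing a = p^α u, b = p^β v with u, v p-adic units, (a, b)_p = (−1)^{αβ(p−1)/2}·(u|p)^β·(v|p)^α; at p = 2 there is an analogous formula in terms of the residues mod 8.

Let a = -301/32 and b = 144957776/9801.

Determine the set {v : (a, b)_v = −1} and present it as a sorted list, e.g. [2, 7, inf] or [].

[2, 7, 23, 43]

(a, b) ≡ (-602, 31349) mod (ℚ^×)²; places V = {2, 3, 7, 11, 17, 23, 29, 43, 47, ∞}.
(a,b)_43: α=1, u≡28; β=0, v≡42 (mod 43); (28|43)=-1, (42|43)=-1; sign (−1)^0·-1^0·-1^1 = -1.
(a,b)_∞: sgn(-602)=−, sgn(31349)=+, so +1.
(a,b)_17: α=0, u≡6; β=2, v≡15 (mod 17); (6|17)=-1, (15|17)=+1; sign (−1)^0·-1^2·+1^0 = +1.
(a,b)_23: α=0, u≡10; β=1, v≡2 (mod 23); (10|23)=-1, (2|23)=+1; sign (−1)^0·-1^1·+1^0 = -1.
(a,b)_2: α=-5, β=4; u≡3, v≡5 (mod 8); ε(u)ε(v)=1·0, αω(v)=-5·1, βω(u)=4·1; sum ≡ 1  ⇒  -1.
(a,b)_7: α=1, u≡5; β=0, v≡5 (mod 7); (5|7)=-1, (5|7)=-1; sign (−1)^0·-1^0·-1^1 = -1.
(a,b)_11: α=0, u≡4; β=-2, v≡10 (mod 11); (4|11)=+1, (10|11)=-1; sign (−1)^0·+1^-2·-1^0 = +1.
(a,b)_47: α=0, u≡42; β=1, v≡14 (mod 47); (42|47)=+1, (14|47)=+1; sign (−1)^0·+1^1·+1^0 = +1.
(a,b)_29: α=0, u≡6; β=1, v≡12 (mod 29); (6|29)=+1, (12|29)=-1; sign (−1)^0·+1^1·-1^0 = +1.
(a,b)_3: α=0, u≡1; β=-4, v≡2 (mod 3); (1|3)=+1, (2|3)=-1; sign (−1)^0·+1^-4·-1^0 = +1.
(-602, 31349 / ℚ) ramifies at {2, 7, 23, 43}: a division algebra.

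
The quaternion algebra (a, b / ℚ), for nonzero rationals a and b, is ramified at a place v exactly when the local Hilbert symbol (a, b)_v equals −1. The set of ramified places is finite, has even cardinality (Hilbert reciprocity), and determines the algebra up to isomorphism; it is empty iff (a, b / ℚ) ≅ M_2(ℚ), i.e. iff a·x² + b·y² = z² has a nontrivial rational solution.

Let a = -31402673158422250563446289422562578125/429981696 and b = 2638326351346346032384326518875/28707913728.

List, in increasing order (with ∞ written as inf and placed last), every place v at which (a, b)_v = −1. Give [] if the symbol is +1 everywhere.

[5, 17, 29, 37]

Mod squares: a ≡ -3739405, b ≡ 12710. Check v ∈ {∞, 2, 3, 5, 11, 13, 17, 19, 29, 31, 37, 41}.
v=29: a=29^9·(≡11), b=29^6·(≡21) mod 29; (11|29)=-1, (21|29)=-1; (−1)^{9·6·14}·(-1)^6·(-1)^9 = -1.
v=41: a=41^5·(≡37), b=41^3·(≡8) mod 41; (37|41)=+1, (8|41)=+1; (−1)^{5·3·20}·(+1)^3·(+1)^5 = +1.
v=13: a=13^0·(≡7), b=13^-2·(≡4) mod 13; (7|13)=-1, (4|13)=+1; (−1)^{0·-2·6}·(-1)^-2·(+1)^0 = +1.
v=2: v_2(a)=-16, v_2(b)=-21; units ≡ 3, 3 (mod 8); ε·ε+αω+βω = 1·1+-16·1+-21·1 ≡ 0  ⇒  (a,b)_2 = +1.
v=5: a=5^7·(≡4), b=5^3·(≡2) mod 5; (4|5)=+1, (2|5)=-1; (−1)^{7·3·2}·(+1)^3·(-1)^7 = -1.
v=17: a=17^3·(≡13), b=17^2·(≡10) mod 17; (13|17)=+1, (10|17)=-1; (−1)^{3·2·8}·(+1)^2·(-1)^3 = -1.
v=19: a=19^0·(≡1), b=19^2·(≡12) mod 19; (1|19)=+1, (12|19)=-1; (−1)^{0·2·9}·(+1)^2·(-1)^0 = +1.
v=∞: -3739405 < 0 and 12710 > 0  ⇒  (a,b)_∞ = +1.
v=3: a=3^-8·(≡2), b=3^-4·(≡2) mod 3; (2|3)=-1, (2|3)=-1; (−1)^{-8·-4·1}·(-1)^-4·(-1)^-8 = +1.
v=37: a=37^3·(≡15), b=37^2·(≡31) mod 37; (15|37)=-1, (31|37)=-1; (−1)^{3·2·18}·(-1)^2·(-1)^3 = -1.
v=31: a=31^2·(≡25), b=31^3·(≡10) mod 31; (25|31)=+1, (10|31)=+1; (−1)^{2·3·15}·(+1)^3·(+1)^2 = +1.
v=11: a=11^0·(≡9), b=11^2·(≡5) mod 11; (9|11)=+1, (5|11)=+1; (−1)^{0·2·5}·(+1)^2·(+1)^0 = +1.
|Ram(-3739405, 12710)| = 4, even; anisotropic at {5, 17, 29, 37}.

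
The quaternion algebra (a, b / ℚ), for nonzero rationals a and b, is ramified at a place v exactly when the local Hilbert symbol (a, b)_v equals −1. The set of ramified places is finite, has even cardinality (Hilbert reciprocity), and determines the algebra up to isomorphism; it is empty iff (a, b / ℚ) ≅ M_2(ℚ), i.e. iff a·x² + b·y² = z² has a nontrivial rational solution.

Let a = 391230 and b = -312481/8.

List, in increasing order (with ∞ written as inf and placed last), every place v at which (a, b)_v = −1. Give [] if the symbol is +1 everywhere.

(a, b) ≡ (4830, -2) mod (ℚ^×)²; places V = {2, 3, 5, 7, 13, 23, 43, ∞}.
(a,b)_7: α=1, u≡2; β=0, v≡6 (mod 7); (2|7)=+1, (6|7)=-1; sign (−1)^0·+1^0·-1^1 = -1.
(a,b)_∞: sgn(4830)=+, sgn(-2)=−, so +1.
(a,b)_5: α=1, u≡1; β=0, v≡3 (mod 5); (1|5)=+1, (3|5)=-1; sign (−1)^0·+1^0·-1^1 = -1.
(a,b)_13: α=0, u≡8; β=2, v≡11 (mod 13); (8|13)=-1, (11|13)=-1; sign (−1)^0·-1^2·-1^0 = +1.
(a,b)_23: α=1, u≡13; β=0, v≡14 (mod 23); (13|23)=+1, (14|23)=-1; sign (−1)^0·+1^0·-1^1 = -1.
(a,b)_3: α=5, u≡2; β=0, v≡1 (mod 3); (2|3)=-1, (1|3)=+1; sign (−1)^0·-1^0·+1^5 = +1.
(a,b)_2: α=1, β=-3; u≡7, v≡7 (mod 8); ε(u)ε(v)=1·1, αω(v)=1·0, βω(u)=-3·0; sum ≡ 1  ⇒  -1.
(a,b)_43: α=0, u≡16; β=2, v≡38 (mod 43); (16|43)=+1, (38|43)=+1; sign (−1)^0·+1^2·+1^0 = +1.
Ram(4830, -2) = {2, 5, 7, 23}; no ℚ_2-point on the conic.

[2, 5, 7, 23]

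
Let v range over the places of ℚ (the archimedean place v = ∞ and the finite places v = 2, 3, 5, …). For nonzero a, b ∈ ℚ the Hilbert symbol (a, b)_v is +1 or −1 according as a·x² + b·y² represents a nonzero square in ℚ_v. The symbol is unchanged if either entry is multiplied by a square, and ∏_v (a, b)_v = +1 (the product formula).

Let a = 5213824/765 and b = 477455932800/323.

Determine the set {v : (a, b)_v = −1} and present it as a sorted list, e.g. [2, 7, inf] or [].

(a, b) ≡ (13090, 167314) mod (ℚ^×)²; places V = {2, 3, 5, 7, 11, 17, 19, 23, 37, ∞}.
(a,b)_∞: sgn(13090)=+, sgn(167314)=+, so +1.
(a,b)_3: α=-2, u≡1; β=2, v≡1 (mod 3); (1|3)=+1, (1|3)=+1; sign (−1)^0·+1^2·+1^-2 = +1.
(a,b)_2: α=7, β=7; u≡1, v≡1 (mod 8); ε(u)ε(v)=0·0, αω(v)=7·0, βω(u)=7·0; sum ≡ 0  ⇒  +1.
(a,b)_37: α=0, u≡18; β=1, v≡32 (mod 37); (18|37)=-1, (32|37)=-1; sign (−1)^0·-1^1·-1^0 = -1.
(a,b)_5: α=-1, u≡3; β=2, v≡4 (mod 5); (3|5)=-1, (4|5)=+1; sign (−1)^0·-1^2·+1^-1 = +1.
(a,b)_23: α=2, u≡2; β=2, v≡6 (mod 23); (2|23)=+1, (6|23)=+1; sign (−1)^0·+1^2·+1^2 = +1.
(a,b)_7: α=1, u≡2; β=1, v≡4 (mod 7); (2|7)=+1, (4|7)=+1; sign (−1)^1·+1^1·+1^1 = -1.
(a,b)_11: α=1, u≡10; β=2, v≡3 (mod 11); (10|11)=-1, (3|11)=+1; sign (−1)^0·-1^2·+1^1 = +1.
(a,b)_17: α=-1, u≡7; β=-1, v≡16 (mod 17); (7|17)=-1, (16|17)=+1; sign (−1)^0·-1^-1·+1^-1 = -1.
(a,b)_19: α=0, u≡3; β=-1, v≡9 (mod 19); (3|19)=-1, (9|19)=+1; sign (−1)^0·-1^-1·+1^0 = -1.
|Ram(13090, 167314)| = 4, even; anisotropic at {7, 17, 19, 37}.

[7, 17, 19, 37]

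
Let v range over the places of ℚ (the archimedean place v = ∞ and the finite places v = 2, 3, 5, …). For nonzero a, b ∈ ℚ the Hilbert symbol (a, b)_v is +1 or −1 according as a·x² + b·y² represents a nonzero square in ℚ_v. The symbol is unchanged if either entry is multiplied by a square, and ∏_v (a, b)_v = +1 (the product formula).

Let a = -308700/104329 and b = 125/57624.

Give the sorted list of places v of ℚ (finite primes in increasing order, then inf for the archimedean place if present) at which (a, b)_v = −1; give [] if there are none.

(a, b) ≡ (-7, 30) mod (ℚ^×)²; places V = {2, 3, 5, 7, 17, 19, ∞}.
(a,b)_17: α=-2, u≡5; β=0, v≡16 (mod 17); (5|17)=-1, (16|17)=+1; sign (−1)^0·-1^0·+1^-2 = +1.
(a,b)_3: α=2, u≡2; β=-1, v≡1 (mod 3); (2|3)=-1, (1|3)=+1; sign (−1)^0·-1^-1·+1^2 = -1.
(a,b)_2: α=2, β=-3; u≡1, v≡7 (mod 8); ε(u)ε(v)=0·1, αω(v)=2·0, βω(u)=-3·0; sum ≡ 0  ⇒  +1.
(a,b)_19: α=-2, u≡3; β=0, v≡9 (mod 19); (3|19)=-1, (9|19)=+1; sign (−1)^0·-1^0·+1^-2 = +1.
(a,b)_∞: sgn(-7)=−, sgn(30)=+, so +1.
(a,b)_5: α=2, u≡3; β=3, v≡4 (mod 5); (3|5)=-1, (4|5)=+1; sign (−1)^0·-1^3·+1^2 = -1.
(a,b)_7: α=3, u≡3; β=-4, v≡2 (mod 7); (3|7)=-1, (2|7)=+1; sign (−1)^0·-1^-4·+1^3 = +1.
Ram(-7, 30) = {3, 5}; no ℚ_3-point on the conic.

[3, 5]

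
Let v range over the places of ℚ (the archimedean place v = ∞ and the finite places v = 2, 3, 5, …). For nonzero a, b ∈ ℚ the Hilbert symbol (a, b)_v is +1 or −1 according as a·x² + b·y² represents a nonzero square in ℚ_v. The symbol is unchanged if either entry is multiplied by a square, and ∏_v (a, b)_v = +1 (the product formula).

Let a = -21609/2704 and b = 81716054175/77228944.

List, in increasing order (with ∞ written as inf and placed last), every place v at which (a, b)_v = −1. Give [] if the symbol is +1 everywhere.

Mod squares: a ≡ -1, b ≡ 7. Check v ∈ {∞, 2, 3, 5, 7, 13}.
v=7: a=7^4·(≡6), b=7^9·(≡1) mod 7; (6|7)=-1, (1|7)=+1; (−1)^{4·9·3}·(-1)^9·(+1)^4 = -1.
v=3: a=3^2·(≡2), b=3^4·(≡1) mod 3; (2|3)=-1, (1|3)=+1; (−1)^{2·4·1}·(-1)^4·(+1)^2 = +1.
v=13: a=13^-2·(≡12), b=13^-6·(≡5) mod 13; (12|13)=+1, (5|13)=-1; (−1)^{-2·-6·6}·(+1)^-6·(-1)^-2 = +1.
v=2: v_2(a)=-4, v_2(b)=-4; units ≡ 7, 7 (mod 8); ε·ε+αω+βω = 1·1+-4·0+-4·0 ≡ 1  ⇒  (a,b)_2 = -1.
v=5: a=5^0·(≡4), b=5^2·(≡3) mod 5; (4|5)=+1, (3|5)=-1; (−1)^{0·2·2}·(+1)^2·(-1)^0 = +1.
v=∞: -1 < 0 and 7 > 0  ⇒  (a,b)_∞ = +1.
Ram(-1, 7) = {2, 7}; no ℚ_2-point on the conic.

[2, 7]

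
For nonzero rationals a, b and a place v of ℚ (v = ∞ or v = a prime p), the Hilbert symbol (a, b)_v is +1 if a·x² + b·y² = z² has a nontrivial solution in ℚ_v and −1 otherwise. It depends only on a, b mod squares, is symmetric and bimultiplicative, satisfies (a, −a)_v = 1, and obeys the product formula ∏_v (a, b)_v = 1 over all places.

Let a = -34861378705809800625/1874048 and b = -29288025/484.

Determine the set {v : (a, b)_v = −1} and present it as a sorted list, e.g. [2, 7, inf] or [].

[2, 13, 17, 23, 31, inf]

(a, b) ≡ (-81282, -130169) mod (ℚ^×)²; places V = {2, 3, 5, 11, 13, 17, 19, 23, 31, ∞}.
(a,b)_5: α=4, u≡3; β=2, v≡1 (mod 5); (3|5)=-1, (1|5)=+1; sign (−1)^0·-1^2·+1^4 = +1.
(a,b)_3: α=5, u≡2; β=2, v≡1 (mod 3); (2|3)=-1, (1|3)=+1; sign (−1)^0·-1^2·+1^5 = +1.
(a,b)_19: α=3, u≡5; β=1, v≡10 (mod 19); (5|19)=+1, (10|19)=-1; sign (−1)^1·+1^1·-1^3 = +1.
(a,b)_23: α=1, u≡6; β=0, v≡14 (mod 23); (6|23)=+1, (14|23)=-1; sign (−1)^0·+1^0·-1^1 = -1.
(a,b)_2: α=-7, β=-2; u≡7, v≡7 (mod 8); ε(u)ε(v)=1·1, αω(v)=-7·0, βω(u)=-2·0; sum ≡ 1  ⇒  -1.
(a,b)_31: α=3, u≡26; β=1, v≡30 (mod 31); (26|31)=-1, (30|31)=-1; sign (−1)^1·-1^1·-1^3 = -1.
(a,b)_13: α=2, u≡7; β=1, v≡9 (mod 13); (7|13)=-1, (9|13)=+1; sign (−1)^0·-1^1·+1^2 = -1.
(a,b)_∞: sgn(-81282)=−, sgn(-130169)=−, so -1.
(a,b)_11: α=-4, u≡2; β=-2, v≡9 (mod 11); (2|11)=-1, (9|11)=+1; sign (−1)^0·-1^-2·+1^-4 = +1.
(a,b)_17: α=2, u≡6; β=1, v≡5 (mod 17); (6|17)=-1, (5|17)=-1; sign (−1)^0·-1^1·-1^2 = -1.
(-81282, -130169 / ℚ) ramifies at {2, 13, 17, 23, 31, ∞}: a division algebra.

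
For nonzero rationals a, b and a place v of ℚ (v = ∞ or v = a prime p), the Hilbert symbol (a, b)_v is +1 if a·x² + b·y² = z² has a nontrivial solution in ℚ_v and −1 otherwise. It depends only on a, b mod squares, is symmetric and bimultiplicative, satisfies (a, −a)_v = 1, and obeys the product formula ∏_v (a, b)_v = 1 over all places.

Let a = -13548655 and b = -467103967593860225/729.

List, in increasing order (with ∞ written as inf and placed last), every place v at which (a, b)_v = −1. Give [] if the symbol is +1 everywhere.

[29, 43, 53, inf]

Mod squares: a ≡ -13548655, b ≡ -41. Check v ∈ {∞, 2, 3, 5, 17, 19, 29, 41, 43, 53}.
v=2: v_2(a)=0, v_2(b)=0; units ≡ 1, 7 (mod 8); ε·ε+αω+βω = 0·1+0·0+0·0 ≡ 0  ⇒  (a,b)_2 = +1.
v=∞: -13548655 < 0 and -41 < 0  ⇒  (a,b)_∞ = -1.
v=17: a=17^0·(≡5), b=17^2·(≡12) mod 17; (5|17)=-1, (12|17)=-1; (−1)^{0·2·8}·(-1)^2·(-1)^0 = +1.
v=29: a=29^1·(≡24), b=29^2·(≡11) mod 29; (24|29)=+1, (11|29)=-1; (−1)^{1·2·14}·(+1)^2·(-1)^1 = -1.
v=5: a=5^1·(≡4), b=5^2·(≡4) mod 5; (4|5)=+1, (4|5)=+1; (−1)^{1·2·2}·(+1)^2·(+1)^1 = +1.
v=53: a=53^1·(≡37), b=53^2·(≡31) mod 53; (37|53)=+1, (31|53)=-1; (−1)^{1·2·26}·(+1)^2·(-1)^1 = -1.
v=41: a=41^1·(≡5), b=41^1·(≡33) mod 41; (5|41)=+1, (33|41)=+1; (−1)^{1·1·20}·(+1)^1·(+1)^1 = +1.
v=43: a=43^1·(≡19), b=43^2·(≡7) mod 43; (19|43)=-1, (7|43)=-1; (−1)^{1·2·21}·(-1)^2·(-1)^1 = -1.
v=19: a=19^0·(≡17), b=19^2·(≡11) mod 19; (17|19)=+1, (11|19)=+1; (−1)^{0·2·9}·(+1)^2·(+1)^0 = +1.
v=3: a=3^0·(≡2), b=3^-6·(≡1) mod 3; (2|3)=-1, (1|3)=+1; (−1)^{0·-6·1}·(-1)^-6·(+1)^0 = +1.
Ram(-13548655, -41) = {29, 43, 53, ∞}; no ℚ_29-point on the conic.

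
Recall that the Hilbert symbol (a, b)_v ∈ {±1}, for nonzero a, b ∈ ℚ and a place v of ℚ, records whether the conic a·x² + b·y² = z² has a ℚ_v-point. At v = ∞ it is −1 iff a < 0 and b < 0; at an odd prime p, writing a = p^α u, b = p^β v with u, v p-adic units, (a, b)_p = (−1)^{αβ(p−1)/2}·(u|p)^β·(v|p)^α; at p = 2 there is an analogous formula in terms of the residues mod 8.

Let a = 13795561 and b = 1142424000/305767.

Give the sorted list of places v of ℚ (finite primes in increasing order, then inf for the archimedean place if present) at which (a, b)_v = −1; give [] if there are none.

[7, 13, 23, 43]

Mod squares: a ≡ 13795561, b ≡ 61705. Check v ∈ {∞, 2, 3, 5, 7, 11, 13, 19, 23, 29, 37, 41, 43}.
v=37: a=37^1·(≡4), b=37^0·(≡25) mod 37; (4|37)=+1, (25|37)=+1; (−1)^{1·0·18}·(+1)^0·(+1)^1 = +1.
v=19: a=19^0·(≡3), b=19^-2·(≡12) mod 19; (3|19)=-1, (12|19)=-1; (−1)^{0·-2·9}·(-1)^-2·(-1)^0 = +1.
v=43: a=43^1·(≡4), b=43^1·(≡11) mod 43; (4|43)=+1, (11|43)=+1; (−1)^{1·1·21}·(+1)^1·(+1)^1 = -1.
v=29: a=29^1·(≡22), b=29^0·(≡16) mod 29; (22|29)=+1, (16|29)=+1; (−1)^{1·0·14}·(+1)^0·(+1)^1 = +1.
v=7: a=7^0·(≡3), b=7^-1·(≡4) mod 7; (3|7)=-1, (4|7)=+1; (−1)^{0·-1·3}·(-1)^-1·(+1)^0 = -1.
v=13: a=13^1·(≡7), b=13^0·(≡6) mod 13; (7|13)=-1, (6|13)=-1; (−1)^{1·0·6}·(-1)^0·(-1)^1 = -1.
v=41: a=41^0·(≡4), b=41^1·(≡27) mod 41; (4|41)=+1, (27|41)=-1; (−1)^{0·1·20}·(+1)^1·(-1)^0 = +1.
v=2: v_2(a)=0, v_2(b)=6; units ≡ 1, 1 (mod 8); ε·ε+αω+βω = 0·0+0·0+6·0 ≡ 0  ⇒  (a,b)_2 = +1.
v=∞: 13795561 > 0 and 61705 > 0  ⇒  (a,b)_∞ = +1.
v=5: a=5^0·(≡1), b=5^3·(≡1) mod 5; (1|5)=+1, (1|5)=+1; (−1)^{0·3·2}·(+1)^3·(+1)^0 = +1.
v=11: a=11^0·(≡10), b=11^-2·(≡10) mod 11; (10|11)=-1, (10|11)=-1; (−1)^{0·-2·5}·(-1)^-2·(-1)^0 = +1.
v=23: a=23^1·(≡13), b=23^0·(≡17) mod 23; (13|23)=+1, (17|23)=-1; (−1)^{1·0·11}·(+1)^0·(-1)^1 = -1.
v=3: a=3^0·(≡1), b=3^4·(≡1) mod 3; (1|3)=+1, (1|3)=+1; (−1)^{0·4·1}·(+1)^4·(+1)^0 = +1.
|Ram(13795561, 61705)| = 4, even; anisotropic at {7, 13, 23, 43}.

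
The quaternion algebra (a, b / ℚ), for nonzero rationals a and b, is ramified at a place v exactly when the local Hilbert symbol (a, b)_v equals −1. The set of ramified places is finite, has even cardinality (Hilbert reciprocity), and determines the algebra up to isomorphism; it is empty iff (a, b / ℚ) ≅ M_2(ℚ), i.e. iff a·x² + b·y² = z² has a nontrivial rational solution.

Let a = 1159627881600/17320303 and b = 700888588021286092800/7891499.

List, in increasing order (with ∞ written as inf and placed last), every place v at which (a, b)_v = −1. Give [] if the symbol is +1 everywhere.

[11, 31]

Mod squares: a ≡ 238, b ≡ 168113. Check v ∈ {∞, 2, 3, 5, 7, 11, 13, 17, 19, 29, 31}.
v=17: a=17^1·(≡10), b=17^3·(≡12) mod 17; (10|17)=-1, (12|17)=-1; (−1)^{1·3·8}·(-1)^3·(-1)^1 = +1.
v=31: a=31^0·(≡3), b=31^1·(≡24) mod 31; (3|31)=-1, (24|31)=-1; (−1)^{0·1·15}·(-1)^1·(-1)^0 = -1.
v=3: a=3^10·(≡1), b=3^18·(≡2) mod 3; (1|3)=+1, (2|3)=-1; (−1)^{10·18·1}·(+1)^18·(-1)^10 = +1.
v=13: a=13^-2·(≡4), b=13^0·(≡12) mod 13; (4|13)=+1, (12|13)=+1; (−1)^{-2·0·6}·(+1)^0·(+1)^-2 = +1.
v=19: a=19^2·(≡14), b=19^0·(≡1) mod 19; (14|19)=-1, (1|19)=+1; (−1)^{2·0·9}·(-1)^0·(+1)^2 = +1.
v=11: a=11^-4·(≡2), b=11^-5·(≡4) mod 11; (2|11)=-1, (4|11)=+1; (−1)^{-4·-5·5}·(-1)^-5·(+1)^-4 = -1.
v=7: a=7^-1·(≡5), b=7^-2·(≡4) mod 7; (5|7)=-1, (4|7)=+1; (−1)^{-1·-2·3}·(-1)^-2·(+1)^-1 = +1.
v=∞: 238 > 0 and 168113 > 0  ⇒  (a,b)_∞ = +1.
v=2: v_2(a)=7, v_2(b)=14; units ≡ 7, 1 (mod 8); ε·ε+αω+βω = 1·0+7·0+14·0 ≡ 0  ⇒  (a,b)_2 = +1.
v=5: a=5^2·(≡3), b=5^2·(≡3) mod 5; (3|5)=-1, (3|5)=-1; (−1)^{2·2·2}·(-1)^2·(-1)^2 = +1.
v=29: a=29^0·(≡23), b=29^1·(≡12) mod 29; (23|29)=+1, (12|29)=-1; (−1)^{0·1·14}·(+1)^1·(-1)^0 = +1.
(238, 168113 / ℚ) ramifies at {11, 31}: a division algebra.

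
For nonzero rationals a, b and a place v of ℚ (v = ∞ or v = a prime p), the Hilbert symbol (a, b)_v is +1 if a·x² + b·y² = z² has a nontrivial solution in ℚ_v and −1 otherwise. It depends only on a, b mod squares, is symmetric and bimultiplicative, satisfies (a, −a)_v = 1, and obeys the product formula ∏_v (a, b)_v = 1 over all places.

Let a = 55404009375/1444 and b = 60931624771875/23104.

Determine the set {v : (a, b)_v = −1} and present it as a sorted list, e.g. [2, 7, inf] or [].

(a, b) ≡ (15, 3315) mod (ℚ^×)²; places V = {2, 3, 5, 11, 13, 17, 19, 29, ∞}.
(a,b)_17: α=2, u≡16; β=3, v≡15 (mod 17); (16|17)=+1, (15|17)=+1; sign (−1)^0·+1^3·+1^2 = +1.
(a,b)_19: α=-2, u≡2; β=-2, v≡1 (mod 19); (2|19)=-1, (1|19)=+1; sign (−1)^0·-1^-2·+1^-2 = +1.
(a,b)_29: α=0, u≡15; β=2, v≡22 (mod 29); (15|29)=-1, (22|29)=+1; sign (−1)^0·-1^2·+1^0 = +1.
(a,b)_3: α=1, u≡2; β=1, v≡1 (mod 3); (2|3)=-1, (1|3)=+1; sign (−1)^1·-1^1·+1^1 = +1.
(a,b)_13: α=2, u≡11; β=1, v≡2 (mod 13); (11|13)=-1, (2|13)=-1; sign (−1)^0·-1^1·-1^2 = -1.
(a,b)_11: α=2, u≡1; β=2, v≡3 (mod 11); (1|11)=+1, (3|11)=+1; sign (−1)^0·+1^2·+1^2 = +1.
(a,b)_5: α=5, u≡2; β=5, v≡3 (mod 5); (2|5)=-1, (3|5)=-1; sign (−1)^0·-1^5·-1^5 = +1.
(a,b)_2: α=-2, β=-6; u≡7, v≡3 (mod 8); ε(u)ε(v)=1·1, αω(v)=-2·1, βω(u)=-6·0; sum ≡ 1  ⇒  -1.
(a,b)_∞: sgn(15)=+, sgn(3315)=+, so +1.
|Ram(15, 3315)| = 2, even; anisotropic at {2, 13}.

[2, 13]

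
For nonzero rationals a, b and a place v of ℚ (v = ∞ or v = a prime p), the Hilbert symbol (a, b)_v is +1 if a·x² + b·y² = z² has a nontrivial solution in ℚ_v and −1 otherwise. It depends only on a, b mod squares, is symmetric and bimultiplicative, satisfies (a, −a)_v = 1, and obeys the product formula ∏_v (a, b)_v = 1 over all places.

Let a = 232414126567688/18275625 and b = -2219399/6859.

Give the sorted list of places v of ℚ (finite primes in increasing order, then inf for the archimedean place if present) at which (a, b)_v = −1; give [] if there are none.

[2, 13, 19, 29]

(a, b) ≡ (2, -50141) mod (ℚ^×)²; places V = {2, 3, 5, 7, 13, 17, 19, 29, ∞}.
(a,b)_2: α=3, β=0; u≡1, v≡3 (mod 8); ε(u)ε(v)=0·1, αω(v)=3·1, βω(u)=0·0; sum ≡ 1  ⇒  -1.
(a,b)_∞: sgn(2)=+, sgn(-50141)=−, so +1.
(a,b)_13: α=2, u≡6; β=1, v≡4 (mod 13); (6|13)=-1, (4|13)=+1; sign (−1)^0·-1^1·+1^2 = -1.
(a,b)_19: α=-2, u≡2; β=-3, v≡10 (mod 19); (2|19)=-1, (10|19)=-1; sign (−1)^0·-1^-3·-1^-2 = -1.
(a,b)_7: α=0, u≡4; β=1, v≡6 (mod 7); (4|7)=+1, (6|7)=-1; sign (−1)^0·+1^1·-1^0 = +1.
(a,b)_29: α=6, u≡18; β=3, v≡21 (mod 29); (18|29)=-1, (21|29)=-1; sign (−1)^0·-1^3·-1^6 = -1.
(a,b)_3: α=-4, u≡2; β=0, v≡1 (mod 3); (2|3)=-1, (1|3)=+1; sign (−1)^0·-1^0·+1^-4 = +1.
(a,b)_5: α=-4, u≡3; β=0, v≡4 (mod 5); (3|5)=-1, (4|5)=+1; sign (−1)^0·-1^0·+1^-4 = +1.
(a,b)_17: α=2, u≡4; β=0, v≡13 (mod 17); (4|17)=+1, (13|17)=+1; sign (−1)^0·+1^0·+1^2 = +1.
|Ram(2, -50141)| = 4, even; anisotropic at {2, 13, 19, 29}.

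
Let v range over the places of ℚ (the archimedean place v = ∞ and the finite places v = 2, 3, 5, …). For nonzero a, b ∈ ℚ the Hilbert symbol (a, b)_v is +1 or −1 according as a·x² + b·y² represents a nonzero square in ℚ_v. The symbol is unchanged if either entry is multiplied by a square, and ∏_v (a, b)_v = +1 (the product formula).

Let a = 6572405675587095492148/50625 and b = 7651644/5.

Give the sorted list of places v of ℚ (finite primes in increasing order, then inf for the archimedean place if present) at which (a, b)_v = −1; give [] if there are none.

[5, 7, 11, 13]

(a, b) ≡ (13, 1155) mod (ℚ^×)²; places V = {2, 3, 5, 7, 11, 13, 29, 31, ∞}.
(a,b)_29: α=2, u≡24; β=0, v≡22 (mod 29); (24|29)=+1, (22|29)=+1; sign (−1)^0·+1^0·+1^2 = +1.
(a,b)_11: α=2, u≡8; β=1, v≡6 (mod 11); (8|11)=-1, (6|11)=-1; sign (−1)^0·-1^1·-1^2 = -1.
(a,b)_2: α=2, β=2; u≡5, v≡3 (mod 8); ε(u)ε(v)=0·1, αω(v)=2·1, βω(u)=2·1; sum ≡ 0  ⇒  +1.
(a,b)_3: α=-4, u≡1; β=1, v≡1 (mod 3); (1|3)=+1, (1|3)=+1; sign (−1)^0·+1^1·+1^-4 = +1.
(a,b)_31: α=6, u≡12; β=0, v≡20 (mod 31); (12|31)=-1, (20|31)=+1; sign (−1)^0·-1^0·+1^6 = +1.
(a,b)_∞: sgn(13)=+, sgn(1155)=+, so +1.
(a,b)_5: α=-4, u≡3; β=-1, v≡4 (mod 5); (3|5)=-1, (4|5)=+1; sign (−1)^0·-1^-1·+1^-4 = -1.
(a,b)_13: α=5, u≡1; β=2, v≡2 (mod 13); (1|13)=+1, (2|13)=-1; sign (−1)^0·+1^2·-1^5 = -1.
(a,b)_7: α=2, u≡6; β=3, v≡4 (mod 7); (6|7)=-1, (4|7)=+1; sign (−1)^0·-1^3·+1^2 = -1.
|Ram(13, 1155)| = 4, even; anisotropic at {5, 7, 11, 13}.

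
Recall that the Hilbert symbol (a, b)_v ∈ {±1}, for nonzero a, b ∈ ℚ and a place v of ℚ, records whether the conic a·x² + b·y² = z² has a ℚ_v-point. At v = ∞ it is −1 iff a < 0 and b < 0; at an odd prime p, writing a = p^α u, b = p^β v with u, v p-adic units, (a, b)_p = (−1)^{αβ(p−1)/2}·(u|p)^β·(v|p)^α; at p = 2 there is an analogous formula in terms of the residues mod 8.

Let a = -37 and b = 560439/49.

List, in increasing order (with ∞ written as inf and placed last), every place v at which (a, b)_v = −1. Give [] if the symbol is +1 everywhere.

(a, b) ≡ (-37, 6919) mod (ℚ^×)²; places V = {2, 3, 7, 11, 17, 37, ∞}.
(a,b)_7: α=0, u≡5; β=-2, v≡5 (mod 7); (5|7)=-1, (5|7)=-1; sign (−1)^0·-1^-2·-1^0 = +1.
(a,b)_3: α=0, u≡2; β=4, v≡1 (mod 3); (2|3)=-1, (1|3)=+1; sign (−1)^0·-1^4·+1^0 = +1.
(a,b)_37: α=1, u≡36; β=1, v≡32 (mod 37); (36|37)=+1, (32|37)=-1; sign (−1)^0·+1^1·-1^1 = -1.
(a,b)_11: α=0, u≡7; β=1, v≡6 (mod 11); (7|11)=-1, (6|11)=-1; sign (−1)^0·-1^1·-1^0 = -1.
(a,b)_17: α=0, u≡14; β=1, v≡15 (mod 17); (14|17)=-1, (15|17)=+1; sign (−1)^0·-1^1·+1^0 = -1.
(a,b)_2: α=0, β=0; u≡3, v≡7 (mod 8); ε(u)ε(v)=1·1, αω(v)=0·0, βω(u)=0·1; sum ≡ 1  ⇒  -1.
(a,b)_∞: sgn(-37)=−, sgn(6919)=+, so +1.
|Ram(-37, 6919)| = 4, even; anisotropic at {2, 11, 17, 37}.

[2, 11, 17, 37]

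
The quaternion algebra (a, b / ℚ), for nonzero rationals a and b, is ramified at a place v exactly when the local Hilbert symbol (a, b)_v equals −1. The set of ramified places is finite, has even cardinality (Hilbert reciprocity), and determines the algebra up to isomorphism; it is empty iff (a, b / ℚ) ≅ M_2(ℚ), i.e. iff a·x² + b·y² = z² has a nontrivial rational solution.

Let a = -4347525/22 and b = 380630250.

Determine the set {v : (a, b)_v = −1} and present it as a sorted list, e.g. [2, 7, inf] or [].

[2, 3, 5, 7, 11, 13]

(a, b) ≡ (-462, 10010) mod (ℚ^×)²; places V = {2, 3, 5, 7, 11, 13, ∞}.
(a,b)_∞: sgn(-462)=−, sgn(10010)=+, so +1.
(a,b)_13: α=2, u≡6; β=3, v≡12 (mod 13); (6|13)=-1, (12|13)=+1; sign (−1)^0·-1^3·+1^2 = -1.
(a,b)_3: α=1, u≡2; β=2, v≡2 (mod 3); (2|3)=-1, (2|3)=-1; sign (−1)^0·-1^2·-1^1 = -1.
(a,b)_11: α=-1, u≡8; β=1, v≡6 (mod 11); (8|11)=-1, (6|11)=-1; sign (−1)^1·-1^1·-1^-1 = -1.
(a,b)_2: α=-1, β=1; u≡1, v≡5 (mod 8); ε(u)ε(v)=0·0, αω(v)=-1·1, βω(u)=1·0; sum ≡ 1  ⇒  -1.
(a,b)_7: α=3, u≡2; β=1, v≡2 (mod 7); (2|7)=+1, (2|7)=+1; sign (−1)^1·+1^1·+1^3 = -1.
(a,b)_5: α=2, u≡2; β=3, v≡2 (mod 5); (2|5)=-1, (2|5)=-1; sign (−1)^0·-1^3·-1^2 = -1.
Ram(-462, 10010) = {2, 3, 5, 7, 11, 13}; no ℚ_2-point on the conic.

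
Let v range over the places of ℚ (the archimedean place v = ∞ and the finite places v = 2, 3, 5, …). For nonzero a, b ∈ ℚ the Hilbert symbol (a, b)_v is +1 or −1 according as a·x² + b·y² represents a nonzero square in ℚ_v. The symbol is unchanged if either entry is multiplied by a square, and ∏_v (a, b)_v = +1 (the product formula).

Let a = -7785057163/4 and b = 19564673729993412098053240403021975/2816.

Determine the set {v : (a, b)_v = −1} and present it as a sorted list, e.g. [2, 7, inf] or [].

[11, 17, 37, 53]

(a, b) ≡ (-46065427, 717541) mod (ℚ^×)²; places V = {2, 5, 7, 11, 13, 17, 29, 37, 41, 43, 53, ∞}.
(a,b)_37: α=0, u≡6; β=1, v≡29 (mod 37); (6|37)=-1, (29|37)=-1; sign (−1)^0·-1^1·-1^0 = -1.
(a,b)_13: α=2, u≡2; β=2, v≡6 (mod 13); (2|13)=-1, (6|13)=-1; sign (−1)^0·-1^2·-1^2 = +1.
(a,b)_2: α=-2, β=-8; u≡5, v≡5 (mod 8); ε(u)ε(v)=0·0, αω(v)=-2·1, βω(u)=-8·1; sum ≡ 0  ⇒  +1.
(a,b)_41: α=1, u≡11; β=3, v≡13 (mod 41); (11|41)=-1, (13|41)=-1; sign (−1)^0·-1^3·-1^1 = +1.
(a,b)_29: α=1, u≡14; β=4, v≡22 (mod 29); (14|29)=-1, (22|29)=+1; sign (−1)^0·-1^4·+1^1 = +1.
(a,b)_5: α=0, u≡3; β=2, v≡4 (mod 5); (3|5)=-1, (4|5)=+1; sign (−1)^0·-1^2·+1^0 = +1.
(a,b)_∞: sgn(-46065427)=−, sgn(717541)=+, so +1.
(a,b)_11: α=0, u≡10; β=-1, v≡1 (mod 11); (10|11)=-1, (1|11)=+1; sign (−1)^0·-1^-1·+1^0 = -1.
(a,b)_53: α=1, u≡23; β=4, v≡23 (mod 53); (23|53)=-1, (23|53)=-1; sign (−1)^0·-1^4·-1^1 = -1.
(a,b)_7: α=0, u≡3; β=2, v≡6 (mod 7); (3|7)=-1, (6|7)=-1; sign (−1)^0·-1^2·-1^0 = +1.
(a,b)_43: α=1, u≡1; β=3, v≡5 (mod 43); (1|43)=+1, (5|43)=-1; sign (−1)^1·+1^3·-1^1 = +1.
(a,b)_17: α=1, u≡4; β=4, v≡5 (mod 17); (4|17)=+1, (5|17)=-1; sign (−1)^0·+1^4·-1^1 = -1.
|Ram(-46065427, 717541)| = 4, even; anisotropic at {11, 17, 37, 53}.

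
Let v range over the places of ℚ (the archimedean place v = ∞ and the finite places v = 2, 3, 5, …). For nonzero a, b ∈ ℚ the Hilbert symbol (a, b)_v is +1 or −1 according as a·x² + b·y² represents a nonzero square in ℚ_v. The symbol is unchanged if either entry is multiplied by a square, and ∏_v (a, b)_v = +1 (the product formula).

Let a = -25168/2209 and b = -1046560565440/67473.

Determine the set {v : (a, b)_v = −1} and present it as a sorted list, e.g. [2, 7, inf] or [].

[5, inf]

Mod squares: a ≡ -13, b ≡ -993395. Check v ∈ {∞, 2, 3, 5, 7, 11, 13, 17, 23, 29, 31, 47}.
v=29: a=29^0·(≡24), b=29^1·(≡23) mod 29; (24|29)=+1, (23|29)=+1; (−1)^{0·1·14}·(+1)^1·(+1)^0 = +1.
v=3: a=3^0·(≡2), b=3^-4·(≡1) mod 3; (2|3)=-1, (1|3)=+1; (−1)^{0·-4·1}·(-1)^-4·(+1)^0 = +1.
v=13: a=13^1·(≡12), b=13^1·(≡10) mod 13; (12|13)=+1, (10|13)=+1; (−1)^{1·1·6}·(+1)^1·(+1)^1 = +1.
v=7: a=7^0·(≡1), b=7^-2·(≡6) mod 7; (1|7)=+1, (6|7)=-1; (−1)^{0·-2·3}·(+1)^-2·(-1)^0 = +1.
v=31: a=31^0·(≡16), b=31^1·(≡1) mod 31; (16|31)=+1, (1|31)=+1; (−1)^{0·1·15}·(+1)^1·(+1)^0 = +1.
v=23: a=23^0·(≡17), b=23^4·(≡7) mod 23; (17|23)=-1, (7|23)=-1; (−1)^{0·4·11}·(-1)^4·(-1)^0 = +1.
v=∞: -13 < 0 and -993395 < 0  ⇒  (a,b)_∞ = -1.
v=5: a=5^0·(≡3), b=5^1·(≡4) mod 5; (3|5)=-1, (4|5)=+1; (−1)^{0·1·2}·(-1)^1·(+1)^0 = -1.
v=17: a=17^0·(≡8), b=17^-1·(≡12) mod 17; (8|17)=+1, (12|17)=-1; (−1)^{0·-1·8}·(+1)^-1·(-1)^0 = +1.
v=2: v_2(a)=4, v_2(b)=6; units ≡ 3, 5 (mod 8); ε·ε+αω+βω = 1·0+4·1+6·1 ≡ 0  ⇒  (a,b)_2 = +1.
v=47: a=47^-2·(≡24), b=47^0·(≡45) mod 47; (24|47)=+1, (45|47)=-1; (−1)^{-2·0·23}·(+1)^0·(-1)^-2 = +1.
v=11: a=11^2·(≡5), b=11^0·(≡5) mod 11; (5|11)=+1, (5|11)=+1; (−1)^{2·0·5}·(+1)^0·(+1)^2 = +1.
Ram(-13, -993395) = {5, ∞}; no ℚ_5-point on the conic.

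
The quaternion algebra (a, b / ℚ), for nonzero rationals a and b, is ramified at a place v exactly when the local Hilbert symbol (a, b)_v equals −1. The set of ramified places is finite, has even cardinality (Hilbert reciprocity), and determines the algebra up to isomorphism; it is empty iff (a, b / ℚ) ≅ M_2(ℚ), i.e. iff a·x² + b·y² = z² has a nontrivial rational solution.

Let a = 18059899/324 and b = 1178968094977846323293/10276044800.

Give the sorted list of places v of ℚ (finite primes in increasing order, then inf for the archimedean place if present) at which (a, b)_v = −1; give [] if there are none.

Mod squares: a ≡ 62491, b ≡ 20026. Check v ∈ {∞, 2, 3, 5, 7, 11, 13, 17, 19, 23, 31}.
v=19: a=19^1·(≡8), b=19^5·(≡1) mod 19; (8|19)=-1, (1|19)=+1; (−1)^{1·5·9}·(-1)^5·(+1)^1 = +1.
v=2: v_2(a)=-2, v_2(b)=-23; units ≡ 3, 5 (mod 8); ε·ε+αω+βω = 1·0+-2·1+-23·1 ≡ 1  ⇒  (a,b)_2 = -1.
v=17: a=17^2·(≡16), b=17^5·(≡3) mod 17; (16|17)=+1, (3|17)=-1; (−1)^{2·5·8}·(+1)^5·(-1)^2 = +1.
v=11: a=11^1·(≡3), b=11^2·(≡8) mod 11; (3|11)=+1, (8|11)=-1; (−1)^{1·2·5}·(+1)^2·(-1)^1 = -1.
v=5: a=5^0·(≡1), b=5^-2·(≡4) mod 5; (1|5)=+1, (4|5)=+1; (−1)^{0·-2·2}·(+1)^-2·(+1)^0 = +1.
v=7: a=7^0·(≡2), b=7^-2·(≡5) mod 7; (2|7)=+1, (5|7)=-1; (−1)^{0·-2·3}·(+1)^-2·(-1)^0 = +1.
v=13: a=13^1·(≡9), b=13^2·(≡8) mod 13; (9|13)=+1, (8|13)=-1; (−1)^{1·2·6}·(+1)^2·(-1)^1 = -1.
v=∞: 62491 > 0 and 20026 > 0  ⇒  (a,b)_∞ = +1.
v=3: a=3^-4·(≡1), b=3^0·(≡1) mod 3; (1|3)=+1, (1|3)=+1; (−1)^{-4·0·1}·(+1)^0·(+1)^-4 = +1.
v=31: a=31^0·(≡23), b=31^1·(≡29) mod 31; (23|31)=-1, (29|31)=-1; (−1)^{0·1·15}·(-1)^1·(-1)^0 = -1.
v=23: a=23^1·(≡8), b=23^2·(≡9) mod 23; (8|23)=+1, (9|23)=+1; (−1)^{1·2·11}·(+1)^2·(+1)^1 = +1.
(62491, 20026 / ℚ) ramifies at {2, 11, 13, 31}: a division algebra.

[2, 11, 13, 31]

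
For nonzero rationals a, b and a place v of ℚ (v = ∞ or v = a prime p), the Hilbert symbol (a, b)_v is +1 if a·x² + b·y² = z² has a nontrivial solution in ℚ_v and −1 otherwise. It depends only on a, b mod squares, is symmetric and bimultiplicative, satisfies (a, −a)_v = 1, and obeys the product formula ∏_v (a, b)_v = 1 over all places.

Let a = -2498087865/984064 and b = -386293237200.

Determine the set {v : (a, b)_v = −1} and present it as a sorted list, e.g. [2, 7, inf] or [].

Mod squares: a ≡ -1785, b ≡ -13. Check v ∈ {∞, 2, 3, 5, 7, 13, 17, 31}.
v=∞: -1785 < 0 and -13 < 0  ⇒  (a,b)_∞ = -1.
v=3: a=3^1·(≡2), b=3^2·(≡2) mod 3; (2|3)=-1, (2|3)=-1; (−1)^{1·2·1}·(-1)^2·(-1)^1 = -1.
v=7: a=7^3·(≡1), b=7^0·(≡4) mod 7; (1|7)=+1, (4|7)=+1; (−1)^{3·0·3}·(+1)^0·(+1)^3 = +1.
v=13: a=13^4·(≡4), b=13^5·(≡3) mod 13; (4|13)=+1, (3|13)=+1; (−1)^{4·5·6}·(+1)^5·(+1)^4 = +1.
v=5: a=5^1·(≡3), b=5^2·(≡2) mod 5; (3|5)=-1, (2|5)=-1; (−1)^{1·2·2}·(-1)^2·(-1)^1 = -1.
v=31: a=31^-2·(≡15), b=31^0·(≡8) mod 31; (15|31)=-1, (8|31)=+1; (−1)^{-2·0·15}·(-1)^0·(+1)^-2 = +1.
v=2: v_2(a)=-10, v_2(b)=4; units ≡ 7, 3 (mod 8); ε·ε+αω+βω = 1·1+-10·1+4·0 ≡ 1  ⇒  (a,b)_2 = -1.
v=17: a=17^1·(≡3), b=17^2·(≡1) mod 17; (3|17)=-1, (1|17)=+1; (−1)^{1·2·8}·(-1)^2·(+1)^1 = +1.
|Ram(-1785, -13)| = 4, even; anisotropic at {2, 3, 5, ∞}.

[2, 3, 5, inf]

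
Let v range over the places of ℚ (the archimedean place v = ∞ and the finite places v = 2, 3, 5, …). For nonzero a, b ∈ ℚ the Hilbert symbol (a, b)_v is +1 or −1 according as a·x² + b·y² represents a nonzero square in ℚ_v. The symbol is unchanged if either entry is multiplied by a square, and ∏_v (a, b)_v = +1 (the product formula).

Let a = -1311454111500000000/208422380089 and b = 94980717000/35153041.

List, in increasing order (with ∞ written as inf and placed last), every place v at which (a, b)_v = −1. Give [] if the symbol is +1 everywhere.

Mod squares: a ≡ -3315, b ≡ 130. Check v ∈ {∞, 2, 3, 5, 7, 11, 13, 17, 53}.
v=∞: -3315 < 0 and 130 > 0  ⇒  (a,b)_∞ = +1.
v=3: a=3^5·(≡2), b=3^2·(≡1) mod 3; (2|3)=-1, (1|3)=+1; (−1)^{5·2·1}·(-1)^2·(+1)^5 = +1.
v=5: a=5^9·(≡3), b=5^3·(≡1) mod 5; (3|5)=-1, (1|5)=+1; (−1)^{9·3·2}·(-1)^3·(+1)^9 = -1.
v=2: v_2(a)=8, v_2(b)=3; units ≡ 5, 1 (mod 8); ε·ε+αω+βω = 0·0+8·0+3·1 ≡ 1  ⇒  (a,b)_2 = -1.
v=13: a=13^3·(≡2), b=13^1·(≡12) mod 13; (2|13)=-1, (12|13)=+1; (−1)^{3·1·6}·(-1)^1·(+1)^3 = -1.
v=7: a=7^-6·(≡6), b=7^-4·(≡2) mod 7; (6|7)=-1, (2|7)=+1; (−1)^{-6·-4·3}·(-1)^-4·(+1)^-6 = +1.
v=53: a=53^0·(≡16), b=53^2·(≡38) mod 53; (16|53)=+1, (38|53)=+1; (−1)^{0·2·26}·(+1)^2·(+1)^0 = +1.
v=11: a=11^-6·(≡7), b=11^-4·(≡5) mod 11; (7|11)=-1, (5|11)=+1; (−1)^{-6·-4·5}·(-1)^-4·(+1)^-6 = +1.
v=17: a=17^3·(≡8), b=17^2·(≡10) mod 17; (8|17)=+1, (10|17)=-1; (−1)^{3·2·8}·(+1)^2·(-1)^3 = -1.
|Ram(-3315, 130)| = 4, even; anisotropic at {2, 5, 13, 17}.

[2, 5, 13, 17]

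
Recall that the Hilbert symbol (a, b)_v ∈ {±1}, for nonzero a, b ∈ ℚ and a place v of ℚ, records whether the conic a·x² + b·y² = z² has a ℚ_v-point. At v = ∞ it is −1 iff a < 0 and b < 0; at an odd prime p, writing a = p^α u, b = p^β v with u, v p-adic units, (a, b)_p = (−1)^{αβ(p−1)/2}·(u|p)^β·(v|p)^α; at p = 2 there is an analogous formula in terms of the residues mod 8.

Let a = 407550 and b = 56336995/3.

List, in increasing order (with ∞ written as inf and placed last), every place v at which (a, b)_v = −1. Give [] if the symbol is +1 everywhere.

[3, 5]

(a, b) ≡ (16302, 8265) mod (ℚ^×)²; places V = {2, 3, 5, 11, 13, 19, 29, ∞}.
(a,b)_13: α=1, u≡7; β=2, v≡3 (mod 13); (7|13)=-1, (3|13)=+1; sign (−1)^0·-1^2·+1^1 = +1.
(a,b)_29: α=0, u≡13; β=1, v≡1 (mod 29); (13|29)=+1, (1|29)=+1; sign (−1)^0·+1^1·+1^0 = +1.
(a,b)_3: α=1, u≡1; β=-1, v≡1 (mod 3); (1|3)=+1, (1|3)=+1; sign (−1)^1·+1^-1·+1^1 = -1.
(a,b)_11: α=1, u≡2; β=2, v≡3 (mod 11); (2|11)=-1, (3|11)=+1; sign (−1)^0·-1^2·+1^1 = +1.
(a,b)_5: α=2, u≡2; β=1, v≡3 (mod 5); (2|5)=-1, (3|5)=-1; sign (−1)^0·-1^1·-1^2 = -1.
(a,b)_∞: sgn(16302)=+, sgn(8265)=+, so +1.
(a,b)_19: α=1, u≡18; β=1, v≡1 (mod 19); (18|19)=-1, (1|19)=+1; sign (−1)^1·-1^1·+1^1 = +1.
(a,b)_2: α=1, β=0; u≡7, v≡1 (mod 8); ε(u)ε(v)=1·0, αω(v)=1·0, βω(u)=0·0; sum ≡ 0  ⇒  +1.
(16302, 8265 / ℚ) ramifies at {3, 5}: a division algebra.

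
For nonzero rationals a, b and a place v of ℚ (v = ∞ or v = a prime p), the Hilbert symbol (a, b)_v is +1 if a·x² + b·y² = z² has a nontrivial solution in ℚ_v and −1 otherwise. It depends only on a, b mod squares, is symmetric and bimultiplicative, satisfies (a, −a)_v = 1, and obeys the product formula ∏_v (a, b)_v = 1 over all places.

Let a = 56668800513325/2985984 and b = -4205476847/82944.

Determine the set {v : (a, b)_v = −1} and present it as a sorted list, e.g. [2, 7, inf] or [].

[11, 13]

(a, b) ≡ (13, -143) mod (ℚ^×)²; places V = {2, 3, 5, 7, 11, 13, 17, 29, ∞}.
(a,b)_17: α=2, u≡4; β=2, v≡7 (mod 17); (4|17)=+1, (7|17)=-1; sign (−1)^0·+1^2·-1^2 = +1.
(a,b)_13: α=1, u≡9; β=1, v≡2 (mod 13); (9|13)=+1, (2|13)=-1; sign (−1)^0·+1^1·-1^1 = -1.
(a,b)_∞: sgn(13)=+, sgn(-143)=−, so +1.
(a,b)_5: α=2, u≡2; β=0, v≡2 (mod 5); (2|5)=-1, (2|5)=-1; sign (−1)^0·-1^0·-1^2 = +1.
(a,b)_29: α=2, u≡13; β=2, v≡12 (mod 29); (13|29)=+1, (12|29)=-1; sign (−1)^0·+1^2·-1^2 = +1.
(a,b)_7: α=2, u≡3; β=0, v≡2 (mod 7); (3|7)=-1, (2|7)=+1; sign (−1)^0·-1^0·+1^2 = +1.
(a,b)_3: α=-6, u≡1; β=-4, v≡1 (mod 3); (1|3)=+1, (1|3)=+1; sign (−1)^0·+1^-4·+1^-6 = +1.
(a,b)_11: α=4, u≡10; β=3, v≡9 (mod 11); (10|11)=-1, (9|11)=+1; sign (−1)^0·-1^3·+1^4 = -1.
(a,b)_2: α=-12, β=-10; u≡5, v≡1 (mod 8); ε(u)ε(v)=0·0, αω(v)=-12·0, βω(u)=-10·1; sum ≡ 0  ⇒  +1.
|Ram(13, -143)| = 2, even; anisotropic at {11, 13}.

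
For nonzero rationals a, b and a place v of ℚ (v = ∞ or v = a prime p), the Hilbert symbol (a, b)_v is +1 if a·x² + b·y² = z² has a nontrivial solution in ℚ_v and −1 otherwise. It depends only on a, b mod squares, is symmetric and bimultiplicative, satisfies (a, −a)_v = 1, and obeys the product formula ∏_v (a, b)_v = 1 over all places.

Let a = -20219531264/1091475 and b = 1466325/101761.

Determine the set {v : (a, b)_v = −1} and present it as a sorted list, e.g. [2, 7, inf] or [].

[7, 29]

Mod squares: a ≡ -187891, b ≡ 133. Check v ∈ {∞, 2, 3, 5, 7, 11, 17, 19, 29, 31}.
v=11: a=11^-1·(≡7), b=11^-2·(≡5) mod 11; (7|11)=-1, (5|11)=+1; (−1)^{-1·-2·5}·(-1)^-2·(+1)^-1 = +1.
v=2: v_2(a)=12, v_2(b)=0; units ≡ 5, 5 (mod 8); ε·ε+αω+βω = 0·0+12·1+0·1 ≡ 0  ⇒  (a,b)_2 = +1.
v=3: a=3^-4·(≡2), b=3^2·(≡1) mod 3; (2|3)=-1, (1|3)=+1; (−1)^{-4·2·1}·(-1)^2·(+1)^-4 = +1.
v=31: a=31^1·(≡23), b=31^0·(≡16) mod 31; (23|31)=-1, (16|31)=+1; (−1)^{1·0·15}·(-1)^0·(+1)^1 = +1.
v=17: a=17^2·(≡14), b=17^0·(≡10) mod 17; (14|17)=-1, (10|17)=-1; (−1)^{2·0·8}·(-1)^0·(-1)^2 = +1.
v=19: a=19^1·(≡2), b=19^1·(≡1) mod 19; (2|19)=-1, (1|19)=+1; (−1)^{1·1·9}·(-1)^1·(+1)^1 = +1.
v=29: a=29^1·(≡17), b=29^-2·(≡17) mod 29; (17|29)=-1, (17|29)=-1; (−1)^{1·-2·14}·(-1)^-2·(-1)^1 = -1.
v=∞: -187891 < 0 and 133 > 0  ⇒  (a,b)_∞ = +1.
v=5: a=5^-2·(≡4), b=5^2·(≡3) mod 5; (4|5)=+1, (3|5)=-1; (−1)^{-2·2·2}·(+1)^2·(-1)^-2 = +1.
v=7: a=7^-2·(≡5), b=7^3·(≡6) mod 7; (5|7)=-1, (6|7)=-1; (−1)^{-2·3·3}·(-1)^3·(-1)^-2 = -1.
Ram(-187891, 133) = {7, 29}; no ℚ_7-point on the conic.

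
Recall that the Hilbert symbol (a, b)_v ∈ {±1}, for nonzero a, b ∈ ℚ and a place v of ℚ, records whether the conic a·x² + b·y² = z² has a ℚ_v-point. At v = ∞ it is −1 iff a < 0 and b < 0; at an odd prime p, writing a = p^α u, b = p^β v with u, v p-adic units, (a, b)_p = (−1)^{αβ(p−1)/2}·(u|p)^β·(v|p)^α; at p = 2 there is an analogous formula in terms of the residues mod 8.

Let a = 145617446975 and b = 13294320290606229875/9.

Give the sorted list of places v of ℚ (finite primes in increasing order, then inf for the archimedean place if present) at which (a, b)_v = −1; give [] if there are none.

Mod squares: a ≡ 57239, b ≡ 1595. Check v ∈ {∞, 2, 3, 5, 7, 11, 13, 17, 29, 37}.
v=5: a=5^2·(≡4), b=5^3·(≡1) mod 5; (4|5)=+1, (1|5)=+1; (−1)^{2·3·2}·(+1)^3·(+1)^2 = +1.
v=11: a=11^2·(≡2), b=11^3·(≡10) mod 11; (2|11)=-1, (10|11)=-1; (−1)^{2·3·5}·(-1)^3·(-1)^2 = -1.
v=2: v_2(a)=0, v_2(b)=0; units ≡ 7, 3 (mod 8); ε·ε+αω+βω = 1·1+0·1+0·0 ≡ 1  ⇒  (a,b)_2 = -1.
v=29: a=29^2·(≡24), b=29^3·(≡27) mod 29; (24|29)=+1, (27|29)=-1; (−1)^{2·3·14}·(+1)^3·(-1)^2 = +1.
v=17: a=17^1·(≡9), b=17^2·(≡14) mod 17; (9|17)=+1, (14|17)=-1; (−1)^{1·2·8}·(+1)^2·(-1)^1 = -1.
v=7: a=7^1·(≡1), b=7^2·(≡3) mod 7; (1|7)=+1, (3|7)=-1; (−1)^{1·2·3}·(+1)^2·(-1)^1 = -1.
v=3: a=3^0·(≡2), b=3^-2·(≡2) mod 3; (2|3)=-1, (2|3)=-1; (−1)^{0·-2·1}·(-1)^-2·(-1)^0 = +1.
v=∞: 57239 > 0 and 1595 > 0  ⇒  (a,b)_∞ = +1.
v=13: a=13^1·(≡1), b=13^2·(≡9) mod 13; (1|13)=+1, (9|13)=+1; (−1)^{1·2·6}·(+1)^2·(+1)^1 = +1.
v=37: a=37^1·(≡36), b=37^2·(≡36) mod 37; (36|37)=+1, (36|37)=+1; (−1)^{1·2·18}·(+1)^2·(+1)^1 = +1.
Ram(57239, 1595) = {2, 7, 11, 17}; no ℚ_2-point on the conic.

[2, 7, 11, 17]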